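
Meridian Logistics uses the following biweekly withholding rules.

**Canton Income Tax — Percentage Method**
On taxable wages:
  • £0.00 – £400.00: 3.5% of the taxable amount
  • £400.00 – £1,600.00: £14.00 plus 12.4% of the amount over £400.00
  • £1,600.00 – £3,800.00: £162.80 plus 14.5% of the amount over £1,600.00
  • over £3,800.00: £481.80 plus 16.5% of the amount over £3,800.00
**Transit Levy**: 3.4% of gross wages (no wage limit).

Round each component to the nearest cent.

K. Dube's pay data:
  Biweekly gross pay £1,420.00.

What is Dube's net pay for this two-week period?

Canton Income Tax: taxable = £1,420.00
  £14.00 + 12.4% × (£1,420.00 − £400.00) = £14.00 + 12.4% × £1,020.00 = £140.48
Transit Levy: 3.4% × £1,420.00 = £48.28
Total withheld: £140.48 + £48.28 = £188.76
Net pay: £1,420.00 − £188.76 = £1,231.24

£1,231.24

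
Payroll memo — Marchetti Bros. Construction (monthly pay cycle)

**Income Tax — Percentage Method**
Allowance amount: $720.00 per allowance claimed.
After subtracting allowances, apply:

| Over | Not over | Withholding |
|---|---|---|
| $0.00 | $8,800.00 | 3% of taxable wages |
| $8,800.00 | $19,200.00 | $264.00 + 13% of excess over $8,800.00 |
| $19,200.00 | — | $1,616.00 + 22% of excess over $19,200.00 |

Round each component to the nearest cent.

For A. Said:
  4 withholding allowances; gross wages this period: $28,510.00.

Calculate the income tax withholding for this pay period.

$3,030.60

Income Tax: taxable = $28,510.00 − 4×$720.00 = $25,630.00
  $1,616.00 + 22% × ($25,630.00 − $19,200.00) = $1,616.00 + 22% × $6,430.00 = $3,030.60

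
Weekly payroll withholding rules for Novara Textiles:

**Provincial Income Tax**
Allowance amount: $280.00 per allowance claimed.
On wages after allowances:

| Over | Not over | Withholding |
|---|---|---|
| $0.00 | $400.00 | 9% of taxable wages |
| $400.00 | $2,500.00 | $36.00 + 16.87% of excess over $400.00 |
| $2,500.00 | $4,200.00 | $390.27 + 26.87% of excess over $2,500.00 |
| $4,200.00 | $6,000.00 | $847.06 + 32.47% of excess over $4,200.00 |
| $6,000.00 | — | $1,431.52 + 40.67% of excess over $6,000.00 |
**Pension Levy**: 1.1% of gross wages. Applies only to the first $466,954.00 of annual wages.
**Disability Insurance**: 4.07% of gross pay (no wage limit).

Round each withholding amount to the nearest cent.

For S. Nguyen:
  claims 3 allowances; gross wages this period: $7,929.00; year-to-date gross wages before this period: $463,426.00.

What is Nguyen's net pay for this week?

$5,693.06

Provincial Income Tax: taxable = $7,929.00 − 3×$280.00 = $7,089.00
  $1,431.52 + 40.67% × ($7,089.00 − $6,000.00) = $1,431.52 + 40.67% × $1,089.00 = $1,874.42
Pension Levy: cap $466,954.00 − YTD $463,426.00 = $3,528.00 subject; 1.1% × $3,528.00 = $38.81
Disability Insurance: 4.07% × $7,929.00 = $322.71
Total withheld: $1,874.42 + $38.81 + $322.71 = $2,235.94
Net pay: $7,929.00 − $2,235.94 = $5,693.06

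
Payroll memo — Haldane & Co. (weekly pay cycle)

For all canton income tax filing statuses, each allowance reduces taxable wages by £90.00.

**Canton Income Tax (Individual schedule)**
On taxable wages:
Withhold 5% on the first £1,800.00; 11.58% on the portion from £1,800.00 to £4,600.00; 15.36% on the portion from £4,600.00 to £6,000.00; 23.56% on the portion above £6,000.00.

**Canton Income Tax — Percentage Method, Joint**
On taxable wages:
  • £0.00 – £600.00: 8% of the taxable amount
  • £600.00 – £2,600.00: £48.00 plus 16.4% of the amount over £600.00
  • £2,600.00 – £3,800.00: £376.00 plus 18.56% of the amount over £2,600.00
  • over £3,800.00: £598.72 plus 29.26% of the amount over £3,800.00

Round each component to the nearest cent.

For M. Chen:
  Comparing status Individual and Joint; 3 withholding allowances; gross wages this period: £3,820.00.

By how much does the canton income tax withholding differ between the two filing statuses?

Canton Income Tax (Individual): taxable = £3,820.00 − 3×£90.00 = £3,550.00
  £90.00 + 11.58% × (£3,550.00 − £1,800.00) = £90.00 + 11.58% × £1,750.00 = £292.65
Canton Income Tax (Joint): taxable = £3,820.00 − 3×£90.00 = £3,550.00
  £376.00 + 18.56% × (£3,550.00 − £2,600.00) = £376.00 + 18.56% × £950.00 = £552.32
Difference: |£292.65 − £552.32| = £259.67 (higher under Joint)

£259.67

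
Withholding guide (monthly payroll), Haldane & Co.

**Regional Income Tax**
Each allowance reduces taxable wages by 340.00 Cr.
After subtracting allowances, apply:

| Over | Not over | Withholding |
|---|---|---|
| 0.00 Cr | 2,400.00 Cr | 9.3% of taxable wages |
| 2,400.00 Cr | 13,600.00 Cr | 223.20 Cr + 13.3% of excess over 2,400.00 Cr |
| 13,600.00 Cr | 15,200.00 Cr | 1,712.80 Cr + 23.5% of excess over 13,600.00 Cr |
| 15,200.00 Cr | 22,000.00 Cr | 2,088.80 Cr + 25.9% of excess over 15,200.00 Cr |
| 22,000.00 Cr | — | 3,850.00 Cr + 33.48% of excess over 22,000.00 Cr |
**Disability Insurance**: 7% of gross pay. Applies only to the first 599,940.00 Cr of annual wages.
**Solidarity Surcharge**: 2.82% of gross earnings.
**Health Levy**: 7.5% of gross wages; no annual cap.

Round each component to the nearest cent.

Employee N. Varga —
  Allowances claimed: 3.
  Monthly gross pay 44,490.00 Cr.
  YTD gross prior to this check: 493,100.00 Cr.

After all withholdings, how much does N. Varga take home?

Regional Income Tax: taxable = 44,490.00 Cr − 3×340.00 Cr = 43,470.00 Cr
  3,850.00 Cr + 33.48% × (43,470.00 Cr − 22,000.00 Cr) = 3,850.00 Cr + 33.48% × 21,470.00 Cr = 11,038.16 Cr
Disability Insurance: 7% × 44,490.00 Cr = 3,114.30 Cr
Solidarity Surcharge: 2.82% × 44,490.00 Cr = 1,254.62 Cr
Health Levy: 7.5% × 44,490.00 Cr = 3,336.75 Cr
Total withheld: 11,038.16 Cr + 3,114.30 Cr + 1,254.62 Cr + 3,336.75 Cr = 18,743.83 Cr
Net pay: 44,490.00 Cr − 18,743.83 Cr = 25,746.17 Cr

25,746.17 Cr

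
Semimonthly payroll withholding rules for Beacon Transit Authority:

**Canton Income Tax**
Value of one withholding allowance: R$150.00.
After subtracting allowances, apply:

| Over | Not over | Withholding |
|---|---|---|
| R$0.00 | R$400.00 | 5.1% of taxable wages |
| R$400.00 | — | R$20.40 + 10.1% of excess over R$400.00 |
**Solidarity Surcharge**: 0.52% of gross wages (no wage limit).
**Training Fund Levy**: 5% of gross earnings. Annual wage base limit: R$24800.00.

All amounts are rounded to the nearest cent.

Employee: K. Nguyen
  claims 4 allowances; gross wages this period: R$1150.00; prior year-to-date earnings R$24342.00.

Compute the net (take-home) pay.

R$1085.57

Canton Income Tax: taxable = R$1150.00 − 4×R$150.00 = R$550.00
  R$20.40 + 10.1% × (R$550.00 − R$400.00) = R$20.40 + 10.1% × R$150.00 = R$35.55
Solidarity Surcharge: 0.52% × R$1150.00 = R$5.98
Training Fund Levy: cap R$24800.00 − YTD R$24342.00 = R$458.00 subject; 5% × R$458.00 = R$22.90
Total withheld: R$35.55 + R$5.98 + R$22.90 = R$64.43
Net pay: R$1150.00 − R$64.43 = R$1085.57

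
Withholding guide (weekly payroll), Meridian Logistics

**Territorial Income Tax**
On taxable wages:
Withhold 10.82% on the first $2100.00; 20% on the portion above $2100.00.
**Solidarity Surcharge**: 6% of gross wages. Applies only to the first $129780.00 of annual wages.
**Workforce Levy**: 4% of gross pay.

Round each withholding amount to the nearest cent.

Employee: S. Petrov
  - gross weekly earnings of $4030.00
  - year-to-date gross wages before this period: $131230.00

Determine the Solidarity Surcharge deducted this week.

$0.00

Solidarity Surcharge: YTD $131230.00 ≥ cap $129780.00 → $0.00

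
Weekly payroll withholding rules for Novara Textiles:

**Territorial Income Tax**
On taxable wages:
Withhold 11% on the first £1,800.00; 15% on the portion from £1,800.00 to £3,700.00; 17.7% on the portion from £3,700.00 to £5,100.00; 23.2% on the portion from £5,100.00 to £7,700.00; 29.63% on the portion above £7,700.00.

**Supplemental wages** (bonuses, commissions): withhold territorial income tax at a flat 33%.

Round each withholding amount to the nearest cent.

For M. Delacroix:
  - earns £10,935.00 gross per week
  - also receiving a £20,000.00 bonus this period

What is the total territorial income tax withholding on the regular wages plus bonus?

£8,892.53

Territorial Income Tax: taxable = £10,935.00
  £1,334.00 + 29.63% × (£10,935.00 − £7,700.00) = £1,334.00 + 29.63% × £3,235.00 = £2,292.53
Supplemental (33% flat on bonus): 33% × £20,000.00 = £6,600.00
Total territorial income tax: £2,292.53 + £6,600.00 = £8,892.53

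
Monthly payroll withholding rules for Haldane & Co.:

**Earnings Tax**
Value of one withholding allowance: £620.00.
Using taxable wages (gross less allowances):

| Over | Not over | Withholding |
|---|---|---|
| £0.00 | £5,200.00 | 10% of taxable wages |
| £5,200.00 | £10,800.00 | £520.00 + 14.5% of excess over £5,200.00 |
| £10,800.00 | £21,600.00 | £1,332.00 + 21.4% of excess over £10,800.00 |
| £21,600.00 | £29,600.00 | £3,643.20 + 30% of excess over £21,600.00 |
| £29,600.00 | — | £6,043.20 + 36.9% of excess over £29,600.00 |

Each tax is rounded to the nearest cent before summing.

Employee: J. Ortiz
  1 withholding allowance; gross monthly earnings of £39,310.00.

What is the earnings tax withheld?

£9,397.41

Earnings Tax: taxable = £39,310.00 − 1×£620.00 = £38,690.00
  £6,043.20 + 36.9% × (£38,690.00 − £29,600.00) = £6,043.20 + 36.9% × £9,090.00 = £9,397.41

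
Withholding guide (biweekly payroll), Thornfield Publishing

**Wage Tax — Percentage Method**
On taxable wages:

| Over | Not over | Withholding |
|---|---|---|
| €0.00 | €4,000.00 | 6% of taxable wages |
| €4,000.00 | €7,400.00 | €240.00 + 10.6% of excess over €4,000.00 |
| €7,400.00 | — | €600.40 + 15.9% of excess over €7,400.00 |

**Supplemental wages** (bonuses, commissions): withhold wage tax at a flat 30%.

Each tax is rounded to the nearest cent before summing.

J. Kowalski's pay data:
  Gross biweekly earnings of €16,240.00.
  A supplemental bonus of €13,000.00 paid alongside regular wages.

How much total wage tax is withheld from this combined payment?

Wage Tax: taxable = €16,240.00
  €600.40 + 15.9% × (€16,240.00 − €7,400.00) = €600.40 + 15.9% × €8,840.00 = €2,005.96
Supplemental (30% flat on bonus): 30% × €13,000.00 = €3,900.00
Total wage tax: €2,005.96 + €3,900.00 = €5,905.96

€5,905.96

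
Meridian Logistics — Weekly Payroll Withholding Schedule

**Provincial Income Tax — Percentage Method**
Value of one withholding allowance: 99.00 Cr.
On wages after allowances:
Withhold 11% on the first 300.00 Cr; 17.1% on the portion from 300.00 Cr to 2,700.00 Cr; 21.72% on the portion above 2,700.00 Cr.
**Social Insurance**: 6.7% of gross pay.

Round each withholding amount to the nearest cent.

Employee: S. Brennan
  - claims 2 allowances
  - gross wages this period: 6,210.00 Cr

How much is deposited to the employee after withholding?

4,631.16 Cr

Provincial Income Tax: taxable = 6,210.00 Cr − 2×99.00 Cr = 6,012.00 Cr
  443.40 Cr + 21.72% × (6,012.00 Cr − 2,700.00 Cr) = 443.40 Cr + 21.72% × 3,312.00 Cr = 1,162.77 Cr
Social Insurance: 6.7% × 6,210.00 Cr = 416.07 Cr
Total withheld: 1,162.77 Cr + 416.07 Cr = 1,578.84 Cr
Net pay: 6,210.00 Cr − 1,578.84 Cr = 4,631.16 Cr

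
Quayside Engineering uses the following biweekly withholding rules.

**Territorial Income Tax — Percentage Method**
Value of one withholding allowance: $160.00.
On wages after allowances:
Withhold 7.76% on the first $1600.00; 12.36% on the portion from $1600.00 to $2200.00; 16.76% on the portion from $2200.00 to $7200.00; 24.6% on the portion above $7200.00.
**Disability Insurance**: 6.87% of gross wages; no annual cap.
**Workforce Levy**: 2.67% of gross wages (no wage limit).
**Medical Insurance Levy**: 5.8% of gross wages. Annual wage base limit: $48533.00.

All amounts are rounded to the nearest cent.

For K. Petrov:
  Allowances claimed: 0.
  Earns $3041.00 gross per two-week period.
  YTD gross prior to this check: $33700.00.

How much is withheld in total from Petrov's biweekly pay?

$805.76

Territorial Income Tax: taxable = $3041.00
  $198.32 + 16.76% × ($3041.00 − $2200.00) = $198.32 + 16.76% × $841.00 = $339.27
Disability Insurance: 6.87% × $3041.00 = $208.92
Workforce Levy: 2.67% × $3041.00 = $81.19
Medical Insurance Levy: 5.8% × $3041.00 = $176.38
Total: $339.27 + $208.92 + $81.19 + $176.38 = $805.76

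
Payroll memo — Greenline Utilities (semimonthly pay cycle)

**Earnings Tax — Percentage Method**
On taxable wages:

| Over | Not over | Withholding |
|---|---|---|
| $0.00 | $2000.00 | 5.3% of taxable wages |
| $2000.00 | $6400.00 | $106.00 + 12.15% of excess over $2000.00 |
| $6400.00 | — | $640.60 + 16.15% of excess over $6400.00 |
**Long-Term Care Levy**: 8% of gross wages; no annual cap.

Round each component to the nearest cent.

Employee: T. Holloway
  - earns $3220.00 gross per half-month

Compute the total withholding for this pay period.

Earnings Tax: taxable = $3220.00
  $106.00 + 12.15% × ($3220.00 − $2000.00) = $106.00 + 12.15% × $1220.00 = $254.23
Long-Term Care Levy: 8% × $3220.00 = $257.60
Total: $254.23 + $257.60 = $511.83

$511.83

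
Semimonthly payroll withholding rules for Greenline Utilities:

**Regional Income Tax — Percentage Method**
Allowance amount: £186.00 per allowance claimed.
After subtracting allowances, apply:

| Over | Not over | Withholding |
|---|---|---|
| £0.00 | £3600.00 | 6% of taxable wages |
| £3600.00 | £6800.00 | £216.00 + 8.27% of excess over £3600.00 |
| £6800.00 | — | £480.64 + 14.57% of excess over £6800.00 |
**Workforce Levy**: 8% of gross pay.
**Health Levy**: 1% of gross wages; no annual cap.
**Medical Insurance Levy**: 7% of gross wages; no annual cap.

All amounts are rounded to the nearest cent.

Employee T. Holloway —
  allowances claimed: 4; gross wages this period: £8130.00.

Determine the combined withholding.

£1866.82

Regional Income Tax: taxable = £8130.00 − 4×£186.00 = £7386.00
  £480.64 + 14.57% × (£7386.00 − £6800.00) = £480.64 + 14.57% × £586.00 = £566.02
Workforce Levy: 8% × £8130.00 = £650.40
Health Levy: 1% × £8130.00 = £81.30
Medical Insurance Levy: 7% × £8130.00 = £569.10
Total: £566.02 + £650.40 + £81.30 + £569.10 = £1866.82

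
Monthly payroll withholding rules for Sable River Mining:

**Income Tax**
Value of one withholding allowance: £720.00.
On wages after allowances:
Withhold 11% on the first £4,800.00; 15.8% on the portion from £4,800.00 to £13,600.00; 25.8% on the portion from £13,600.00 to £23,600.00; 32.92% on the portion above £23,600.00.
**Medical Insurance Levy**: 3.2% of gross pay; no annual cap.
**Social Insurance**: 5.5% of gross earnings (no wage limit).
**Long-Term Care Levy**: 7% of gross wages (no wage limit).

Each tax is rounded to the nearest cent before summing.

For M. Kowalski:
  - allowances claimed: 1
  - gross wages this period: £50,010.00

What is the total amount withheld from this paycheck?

£20,807.12

Income Tax: taxable = £50,010.00 − 1×£720.00 = £49,290.00
  £4,498.40 + 32.92% × (£49,290.00 − £23,600.00) = £4,498.40 + 32.92% × £25,690.00 = £12,955.55
Medical Insurance Levy: 3.2% × £50,010.00 = £1,600.32
Social Insurance: 5.5% × £50,010.00 = £2,750.55
Long-Term Care Levy: 7% × £50,010.00 = £3,500.70
Total: £12,955.55 + £1,600.32 + £2,750.55 + £3,500.70 = £20,807.12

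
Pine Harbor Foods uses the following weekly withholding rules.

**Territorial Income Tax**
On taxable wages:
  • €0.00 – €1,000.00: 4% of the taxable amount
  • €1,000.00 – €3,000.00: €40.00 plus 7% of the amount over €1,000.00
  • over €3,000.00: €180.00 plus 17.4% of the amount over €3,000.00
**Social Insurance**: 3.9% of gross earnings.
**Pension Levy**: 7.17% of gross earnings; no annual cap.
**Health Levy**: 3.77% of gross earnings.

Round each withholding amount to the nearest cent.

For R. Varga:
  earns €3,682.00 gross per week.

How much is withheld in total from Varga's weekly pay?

€845.08

Territorial Income Tax: taxable = €3,682.00
  €180.00 + 17.4% × (€3,682.00 − €3,000.00) = €180.00 + 17.4% × €682.00 = €298.67
Social Insurance: 3.9% × €3,682.00 = €143.60
Pension Levy: 7.17% × €3,682.00 = €264.00
Health Levy: 3.77% × €3,682.00 = €138.81
Total: €298.67 + €143.60 + €264.00 + €138.81 = €845.08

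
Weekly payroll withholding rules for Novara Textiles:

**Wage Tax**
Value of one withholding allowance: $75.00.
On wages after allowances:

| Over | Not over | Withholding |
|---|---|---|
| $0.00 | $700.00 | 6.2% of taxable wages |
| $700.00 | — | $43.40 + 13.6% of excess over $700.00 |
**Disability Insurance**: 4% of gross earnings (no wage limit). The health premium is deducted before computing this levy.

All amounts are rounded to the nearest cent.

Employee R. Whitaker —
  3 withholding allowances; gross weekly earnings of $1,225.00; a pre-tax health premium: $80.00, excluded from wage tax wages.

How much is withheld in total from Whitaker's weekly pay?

Wage Tax: taxable = $1,225.00 − $80.00 − 3×$75.00 = $920.00
  $43.40 + 13.6% × ($920.00 − $700.00) = $43.40 + 13.6% × $220.00 = $73.32
Disability Insurance: 4% × $1,145.00 = $45.80
Total: $73.32 + $45.80 = $119.12

$119.12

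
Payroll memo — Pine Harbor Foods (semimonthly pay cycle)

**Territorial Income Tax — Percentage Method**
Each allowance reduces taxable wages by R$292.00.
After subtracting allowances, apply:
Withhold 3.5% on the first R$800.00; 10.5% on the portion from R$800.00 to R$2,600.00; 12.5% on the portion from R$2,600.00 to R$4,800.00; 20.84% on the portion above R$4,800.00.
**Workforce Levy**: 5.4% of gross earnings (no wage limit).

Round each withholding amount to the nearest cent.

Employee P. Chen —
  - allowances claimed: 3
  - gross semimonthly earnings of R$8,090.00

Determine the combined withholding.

Territorial Income Tax: taxable = R$8,090.00 − 3×R$292.00 = R$7,214.00
  R$492.00 + 20.84% × (R$7,214.00 − R$4,800.00) = R$492.00 + 20.84% × R$2,414.00 = R$995.08
Workforce Levy: 5.4% × R$8,090.00 = R$436.86
Total: R$995.08 + R$436.86 = R$1,431.94

R$1,431.94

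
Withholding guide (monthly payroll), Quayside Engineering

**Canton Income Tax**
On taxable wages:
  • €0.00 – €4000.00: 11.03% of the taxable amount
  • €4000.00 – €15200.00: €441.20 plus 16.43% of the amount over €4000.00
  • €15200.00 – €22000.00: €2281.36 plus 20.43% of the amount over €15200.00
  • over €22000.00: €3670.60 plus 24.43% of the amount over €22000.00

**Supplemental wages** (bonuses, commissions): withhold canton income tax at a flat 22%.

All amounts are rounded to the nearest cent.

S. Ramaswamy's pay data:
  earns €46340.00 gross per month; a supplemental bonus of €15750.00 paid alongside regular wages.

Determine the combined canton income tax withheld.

€13081.86

Canton Income Tax: taxable = €46340.00
  €3670.60 + 24.43% × (€46340.00 − €22000.00) = €3670.60 + 24.43% × €24340.00 = €9616.86
Supplemental (22% flat on bonus): 22% × €15750.00 = €3465.00
Total canton income tax: €9616.86 + €3465.00 = €13081.86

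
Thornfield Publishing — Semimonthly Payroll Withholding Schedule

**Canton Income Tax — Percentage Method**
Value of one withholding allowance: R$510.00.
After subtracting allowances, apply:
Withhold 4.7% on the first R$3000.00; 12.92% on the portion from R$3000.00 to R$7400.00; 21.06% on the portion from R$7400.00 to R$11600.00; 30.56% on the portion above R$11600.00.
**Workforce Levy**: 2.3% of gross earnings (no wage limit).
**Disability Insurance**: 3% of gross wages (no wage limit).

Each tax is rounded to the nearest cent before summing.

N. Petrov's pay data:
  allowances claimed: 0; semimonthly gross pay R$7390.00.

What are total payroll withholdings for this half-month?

Canton Income Tax: taxable = R$7390.00
  R$141.00 + 12.92% × (R$7390.00 − R$3000.00) = R$141.00 + 12.92% × R$4390.00 = R$708.19
Workforce Levy: 2.3% × R$7390.00 = R$169.97
Disability Insurance: 3% × R$7390.00 = R$221.70
Total: R$708.19 + R$169.97 + R$221.70 = R$1099.86

R$1099.86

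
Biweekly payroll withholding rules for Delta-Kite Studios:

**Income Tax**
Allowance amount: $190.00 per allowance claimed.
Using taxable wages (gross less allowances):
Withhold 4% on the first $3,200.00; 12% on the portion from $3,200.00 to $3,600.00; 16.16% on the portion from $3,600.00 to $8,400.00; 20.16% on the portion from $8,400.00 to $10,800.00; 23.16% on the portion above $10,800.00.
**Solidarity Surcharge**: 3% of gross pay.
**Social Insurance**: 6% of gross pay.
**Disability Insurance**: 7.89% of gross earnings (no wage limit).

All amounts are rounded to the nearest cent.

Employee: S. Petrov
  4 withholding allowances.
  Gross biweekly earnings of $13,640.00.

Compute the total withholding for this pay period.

Income Tax: taxable = $13,640.00 − 4×$190.00 = $12,880.00
  $1,435.52 + 23.16% × ($12,880.00 − $10,800.00) = $1,435.52 + 23.16% × $2,080.00 = $1,917.25
Solidarity Surcharge: 3% × $13,640.00 = $409.20
Social Insurance: 6% × $13,640.00 = $818.40
Disability Insurance: 7.89% × $13,640.00 = $1,076.20
Total: $1,917.25 + $409.20 + $818.40 + $1,076.20 = $4,221.05

$4,221.05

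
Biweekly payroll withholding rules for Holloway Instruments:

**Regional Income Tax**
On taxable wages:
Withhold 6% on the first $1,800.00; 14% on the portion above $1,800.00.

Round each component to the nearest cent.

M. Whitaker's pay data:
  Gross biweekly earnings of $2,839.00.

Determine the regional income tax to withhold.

Regional Income Tax: taxable = $2,839.00
  $108.00 + 14% × ($2,839.00 − $1,800.00) = $108.00 + 14% × $1,039.00 = $253.46

$253.46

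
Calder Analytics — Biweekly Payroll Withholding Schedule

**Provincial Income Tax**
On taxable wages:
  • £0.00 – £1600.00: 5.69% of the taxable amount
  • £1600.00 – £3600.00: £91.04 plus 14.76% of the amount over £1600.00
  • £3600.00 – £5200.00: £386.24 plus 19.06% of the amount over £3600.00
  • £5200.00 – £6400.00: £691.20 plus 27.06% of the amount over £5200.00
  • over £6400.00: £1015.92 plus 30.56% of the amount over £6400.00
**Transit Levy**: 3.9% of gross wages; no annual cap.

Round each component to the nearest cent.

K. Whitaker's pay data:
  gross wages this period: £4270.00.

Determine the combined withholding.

£680.47

Provincial Income Tax: taxable = £4270.00
  £386.24 + 19.06% × (£4270.00 − £3600.00) = £386.24 + 19.06% × £670.00 = £513.94
Transit Levy: 3.9% × £4270.00 = £166.53
Total: £513.94 + £166.53 = £680.47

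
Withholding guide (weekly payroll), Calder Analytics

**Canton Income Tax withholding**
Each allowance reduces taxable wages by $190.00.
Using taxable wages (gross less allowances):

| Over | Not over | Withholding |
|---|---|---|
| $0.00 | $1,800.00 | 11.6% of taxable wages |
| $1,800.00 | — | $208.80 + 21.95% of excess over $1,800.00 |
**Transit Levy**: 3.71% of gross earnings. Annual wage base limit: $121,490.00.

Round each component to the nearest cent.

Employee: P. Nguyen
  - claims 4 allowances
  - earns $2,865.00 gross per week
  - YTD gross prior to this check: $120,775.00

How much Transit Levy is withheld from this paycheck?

$26.53

Transit Levy: cap $121,490.00 − YTD $120,775.00 = $715.00 subject; 3.71% × $715.00 = $26.53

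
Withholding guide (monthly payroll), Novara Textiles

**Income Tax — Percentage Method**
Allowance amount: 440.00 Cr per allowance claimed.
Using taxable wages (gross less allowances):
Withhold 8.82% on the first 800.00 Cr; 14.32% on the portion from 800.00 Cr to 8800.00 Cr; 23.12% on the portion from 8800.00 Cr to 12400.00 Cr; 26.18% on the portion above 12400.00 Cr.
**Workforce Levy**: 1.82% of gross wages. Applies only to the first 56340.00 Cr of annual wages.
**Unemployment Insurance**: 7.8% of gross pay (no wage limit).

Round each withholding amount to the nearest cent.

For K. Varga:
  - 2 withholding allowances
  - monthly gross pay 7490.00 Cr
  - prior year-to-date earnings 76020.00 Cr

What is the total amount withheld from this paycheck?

1486.77 Cr

Income Tax: taxable = 7490.00 Cr − 2×440.00 Cr = 6610.00 Cr
  70.56 Cr + 14.32% × (6610.00 Cr − 800.00 Cr) = 70.56 Cr + 14.32% × 5810.00 Cr = 902.55 Cr
Workforce Levy: YTD 76020.00 Cr ≥ cap 56340.00 Cr → 0.00 Cr
Unemployment Insurance: 7.8% × 7490.00 Cr = 584.22 Cr
Total: 902.55 Cr + 0.00 Cr + 584.22 Cr = 1486.77 Cr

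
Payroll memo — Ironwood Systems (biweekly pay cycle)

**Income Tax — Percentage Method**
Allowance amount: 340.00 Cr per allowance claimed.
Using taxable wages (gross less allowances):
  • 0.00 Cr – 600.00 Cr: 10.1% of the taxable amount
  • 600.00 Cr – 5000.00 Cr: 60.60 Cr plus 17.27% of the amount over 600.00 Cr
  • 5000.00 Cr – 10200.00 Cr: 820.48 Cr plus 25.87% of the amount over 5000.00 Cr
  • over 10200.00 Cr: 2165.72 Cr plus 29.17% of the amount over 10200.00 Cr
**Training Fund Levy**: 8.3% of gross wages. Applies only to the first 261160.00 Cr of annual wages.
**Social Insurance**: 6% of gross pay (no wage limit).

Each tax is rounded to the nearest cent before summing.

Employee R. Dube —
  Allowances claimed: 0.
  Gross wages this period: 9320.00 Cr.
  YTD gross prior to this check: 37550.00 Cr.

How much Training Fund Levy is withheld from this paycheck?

773.56 Cr

Training Fund Levy: 8.3% × 9320.00 Cr = 773.56 Cr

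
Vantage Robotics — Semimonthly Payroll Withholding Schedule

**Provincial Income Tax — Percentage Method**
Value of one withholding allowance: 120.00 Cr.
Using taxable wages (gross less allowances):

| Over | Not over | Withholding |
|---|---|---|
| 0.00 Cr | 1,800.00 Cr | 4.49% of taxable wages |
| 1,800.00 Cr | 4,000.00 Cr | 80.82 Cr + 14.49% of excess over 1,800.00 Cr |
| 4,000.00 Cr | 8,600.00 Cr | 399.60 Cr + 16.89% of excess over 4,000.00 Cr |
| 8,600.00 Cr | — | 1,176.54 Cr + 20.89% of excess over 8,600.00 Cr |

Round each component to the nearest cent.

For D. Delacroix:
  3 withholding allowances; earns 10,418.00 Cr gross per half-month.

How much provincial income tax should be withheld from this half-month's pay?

1,481.12 Cr

Provincial Income Tax: taxable = 10,418.00 Cr − 3×120.00 Cr = 10,058.00 Cr
  1,176.54 Cr + 20.89% × (10,058.00 Cr − 8,600.00 Cr) = 1,176.54 Cr + 20.89% × 1,458.00 Cr = 1,481.12 Cr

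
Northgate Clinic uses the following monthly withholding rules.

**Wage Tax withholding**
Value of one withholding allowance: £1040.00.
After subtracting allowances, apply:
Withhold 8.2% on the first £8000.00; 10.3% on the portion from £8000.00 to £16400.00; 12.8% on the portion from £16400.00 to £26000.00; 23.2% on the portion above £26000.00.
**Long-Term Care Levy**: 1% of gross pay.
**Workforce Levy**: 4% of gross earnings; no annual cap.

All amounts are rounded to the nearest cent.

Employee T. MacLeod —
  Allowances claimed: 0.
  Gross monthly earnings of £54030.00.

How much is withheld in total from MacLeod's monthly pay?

£11954.46

Wage Tax: taxable = £54030.00
  £2750.00 + 23.2% × (£54030.00 − £26000.00) = £2750.00 + 23.2% × £28030.00 = £9252.96
Long-Term Care Levy: 1% × £54030.00 = £540.30
Workforce Levy: 4% × £54030.00 = £2161.20
Total: £9252.96 + £540.30 + £2161.20 = £11954.46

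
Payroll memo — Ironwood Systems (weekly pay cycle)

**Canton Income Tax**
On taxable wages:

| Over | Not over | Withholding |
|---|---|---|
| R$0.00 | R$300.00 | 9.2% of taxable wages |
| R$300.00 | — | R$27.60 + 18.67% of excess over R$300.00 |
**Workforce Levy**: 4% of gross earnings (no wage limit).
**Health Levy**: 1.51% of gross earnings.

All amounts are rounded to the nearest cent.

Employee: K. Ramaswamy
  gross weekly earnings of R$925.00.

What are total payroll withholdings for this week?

R$195.26

Canton Income Tax: taxable = R$925.00
  R$27.60 + 18.67% × (R$925.00 − R$300.00) = R$27.60 + 18.67% × R$625.00 = R$144.29
Workforce Levy: 4% × R$925.00 = R$37.00
Health Levy: 1.51% × R$925.00 = R$13.97
Total: R$144.29 + R$37.00 + R$13.97 = R$195.26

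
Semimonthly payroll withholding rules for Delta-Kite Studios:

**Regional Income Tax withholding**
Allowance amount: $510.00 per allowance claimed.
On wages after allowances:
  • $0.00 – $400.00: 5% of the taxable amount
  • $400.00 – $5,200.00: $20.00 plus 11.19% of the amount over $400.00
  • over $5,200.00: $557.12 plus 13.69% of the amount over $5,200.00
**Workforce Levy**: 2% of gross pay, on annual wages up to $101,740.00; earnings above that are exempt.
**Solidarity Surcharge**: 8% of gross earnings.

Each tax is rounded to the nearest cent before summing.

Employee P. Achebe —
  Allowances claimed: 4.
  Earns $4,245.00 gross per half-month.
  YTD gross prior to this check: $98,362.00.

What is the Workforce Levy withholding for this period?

Workforce Levy: cap $101,740.00 − YTD $98,362.00 = $3,378.00 subject; 2% × $3,378.00 = $67.56

$67.56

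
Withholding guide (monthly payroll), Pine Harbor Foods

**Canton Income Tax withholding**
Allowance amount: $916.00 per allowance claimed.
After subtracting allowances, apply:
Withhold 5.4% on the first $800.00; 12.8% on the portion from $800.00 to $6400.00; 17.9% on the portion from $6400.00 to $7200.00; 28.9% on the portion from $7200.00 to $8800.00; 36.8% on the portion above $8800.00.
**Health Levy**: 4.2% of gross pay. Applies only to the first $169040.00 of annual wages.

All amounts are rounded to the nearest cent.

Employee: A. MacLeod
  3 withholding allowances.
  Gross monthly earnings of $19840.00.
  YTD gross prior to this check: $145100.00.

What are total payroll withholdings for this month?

$5250.34

Canton Income Tax: taxable = $19840.00 − 3×$916.00 = $17092.00
  $1365.60 + 36.8% × ($17092.00 − $8800.00) = $1365.60 + 36.8% × $8292.00 = $4417.06
Health Levy: 4.2% × $19840.00 = $833.28
Total: $4417.06 + $833.28 = $5250.34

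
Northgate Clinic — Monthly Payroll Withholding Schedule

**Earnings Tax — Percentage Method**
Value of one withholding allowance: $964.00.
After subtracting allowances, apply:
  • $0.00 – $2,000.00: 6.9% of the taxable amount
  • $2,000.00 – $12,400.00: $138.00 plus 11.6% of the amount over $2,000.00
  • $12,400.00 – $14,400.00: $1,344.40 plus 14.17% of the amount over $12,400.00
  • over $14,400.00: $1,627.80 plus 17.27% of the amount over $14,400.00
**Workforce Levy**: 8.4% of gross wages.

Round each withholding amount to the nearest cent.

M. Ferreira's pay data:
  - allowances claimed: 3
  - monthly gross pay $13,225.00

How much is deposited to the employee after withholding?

$11,009.47

Earnings Tax: taxable = $13,225.00 − 3×$964.00 = $10,333.00
  $138.00 + 11.6% × ($10,333.00 − $2,000.00) = $138.00 + 11.6% × $8,333.00 = $1,104.63
Workforce Levy: 8.4% × $13,225.00 = $1,110.90
Total withheld: $1,104.63 + $1,110.90 = $2,215.53
Net pay: $13,225.00 − $2,215.53 = $11,009.47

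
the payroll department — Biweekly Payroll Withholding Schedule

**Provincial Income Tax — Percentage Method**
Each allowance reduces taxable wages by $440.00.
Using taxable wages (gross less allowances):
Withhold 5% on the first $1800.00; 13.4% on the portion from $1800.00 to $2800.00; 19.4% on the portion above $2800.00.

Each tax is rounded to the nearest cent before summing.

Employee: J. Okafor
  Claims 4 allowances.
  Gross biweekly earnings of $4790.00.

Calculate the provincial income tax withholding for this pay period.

Provincial Income Tax: taxable = $4790.00 − 4×$440.00 = $3030.00
  $224.00 + 19.4% × ($3030.00 − $2800.00) = $224.00 + 19.4% × $230.00 = $268.62

$268.62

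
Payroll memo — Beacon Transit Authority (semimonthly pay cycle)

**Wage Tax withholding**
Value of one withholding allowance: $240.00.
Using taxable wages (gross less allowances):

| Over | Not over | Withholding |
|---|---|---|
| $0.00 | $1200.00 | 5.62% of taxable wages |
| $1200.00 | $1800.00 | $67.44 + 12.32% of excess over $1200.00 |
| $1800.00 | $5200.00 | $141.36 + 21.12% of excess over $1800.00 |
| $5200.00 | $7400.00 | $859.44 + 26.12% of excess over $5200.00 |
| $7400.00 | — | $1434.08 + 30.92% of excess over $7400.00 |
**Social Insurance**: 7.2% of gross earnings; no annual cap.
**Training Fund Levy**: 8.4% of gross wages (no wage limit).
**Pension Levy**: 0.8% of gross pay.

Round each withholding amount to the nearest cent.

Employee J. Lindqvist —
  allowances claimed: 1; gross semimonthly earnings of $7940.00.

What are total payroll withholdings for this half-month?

$2829.00

Wage Tax: taxable = $7940.00 − 1×$240.00 = $7700.00
  $1434.08 + 30.92% × ($7700.00 − $7400.00) = $1434.08 + 30.92% × $300.00 = $1526.84
Social Insurance: 7.2% × $7940.00 = $571.68
Training Fund Levy: 8.4% × $7940.00 = $666.96
Pension Levy: 0.8% × $7940.00 = $63.52
Total: $1526.84 + $571.68 + $666.96 + $63.52 = $2829.00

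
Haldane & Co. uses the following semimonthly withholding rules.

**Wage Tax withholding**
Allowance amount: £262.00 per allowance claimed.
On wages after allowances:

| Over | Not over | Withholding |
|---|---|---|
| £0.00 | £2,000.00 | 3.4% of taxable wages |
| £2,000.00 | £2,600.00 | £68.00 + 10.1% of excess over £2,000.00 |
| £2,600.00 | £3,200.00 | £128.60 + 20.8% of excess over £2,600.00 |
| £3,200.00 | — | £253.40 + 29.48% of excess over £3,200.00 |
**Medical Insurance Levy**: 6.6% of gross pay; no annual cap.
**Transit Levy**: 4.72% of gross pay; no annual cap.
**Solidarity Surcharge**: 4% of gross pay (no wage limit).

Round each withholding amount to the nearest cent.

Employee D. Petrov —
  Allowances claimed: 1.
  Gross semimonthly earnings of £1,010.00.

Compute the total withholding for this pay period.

Wage Tax: taxable = £1,010.00 − 1×£262.00 = £748.00
  3.4% × £748.00 = £25.43
Medical Insurance Levy: 6.6% × £1,010.00 = £66.66
Transit Levy: 4.72% × £1,010.00 = £47.67
Solidarity Surcharge: 4% × £1,010.00 = £40.40
Total: £25.43 + £66.66 + £47.67 + £40.40 = £180.16

£180.16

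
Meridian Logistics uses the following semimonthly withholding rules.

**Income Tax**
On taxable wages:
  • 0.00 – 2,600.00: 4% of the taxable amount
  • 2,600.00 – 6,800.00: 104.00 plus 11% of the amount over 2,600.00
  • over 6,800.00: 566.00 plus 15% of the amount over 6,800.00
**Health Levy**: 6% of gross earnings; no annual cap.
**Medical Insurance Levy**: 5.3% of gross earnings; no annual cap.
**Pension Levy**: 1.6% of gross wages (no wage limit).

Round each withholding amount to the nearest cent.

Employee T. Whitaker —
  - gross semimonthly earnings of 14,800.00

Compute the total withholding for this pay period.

Income Tax: taxable = 14,800.00
  566.00 + 15% × (14,800.00 − 6,800.00) = 566.00 + 15% × 8,000.00 = 1,766.00
Health Levy: 6% × 14,800.00 = 888.00
Medical Insurance Levy: 5.3% × 14,800.00 = 784.40
Pension Levy: 1.6% × 14,800.00 = 236.80
Total: 1,766.00 + 888.00 + 784.40 + 236.80 = 3,675.20

3,675.20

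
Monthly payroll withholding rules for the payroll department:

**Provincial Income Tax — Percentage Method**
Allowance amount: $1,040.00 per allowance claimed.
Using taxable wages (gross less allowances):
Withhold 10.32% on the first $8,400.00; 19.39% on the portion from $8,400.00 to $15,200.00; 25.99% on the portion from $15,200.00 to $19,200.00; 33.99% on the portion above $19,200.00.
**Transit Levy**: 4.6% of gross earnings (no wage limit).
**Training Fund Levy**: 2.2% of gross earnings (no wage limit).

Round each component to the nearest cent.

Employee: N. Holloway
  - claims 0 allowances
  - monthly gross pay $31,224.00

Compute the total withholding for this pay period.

Provincial Income Tax: taxable = $31,224.00
  $3,225.00 + 33.99% × ($31,224.00 − $19,200.00) = $3,225.00 + 33.99% × $12,024.00 = $7,311.96
Transit Levy: 4.6% × $31,224.00 = $1,436.30
Training Fund Levy: 2.2% × $31,224.00 = $686.93
Total: $7,311.96 + $1,436.30 + $686.93 = $9,435.19

$9,435.19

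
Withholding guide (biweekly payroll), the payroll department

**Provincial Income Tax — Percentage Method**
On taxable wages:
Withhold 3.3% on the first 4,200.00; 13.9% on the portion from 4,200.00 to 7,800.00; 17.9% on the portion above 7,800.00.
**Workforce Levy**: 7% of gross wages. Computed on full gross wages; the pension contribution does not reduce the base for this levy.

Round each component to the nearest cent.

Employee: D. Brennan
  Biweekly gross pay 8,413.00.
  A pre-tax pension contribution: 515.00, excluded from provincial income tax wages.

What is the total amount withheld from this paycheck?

1,245.45

Provincial Income Tax: taxable = 8,413.00 − 515.00 = 7,898.00
  639.00 + 17.9% × (7,898.00 − 7,800.00) = 639.00 + 17.9% × 98.00 = 656.54
Workforce Levy: 7% × 8,413.00 = 588.91
Total: 656.54 + 588.91 = 1,245.45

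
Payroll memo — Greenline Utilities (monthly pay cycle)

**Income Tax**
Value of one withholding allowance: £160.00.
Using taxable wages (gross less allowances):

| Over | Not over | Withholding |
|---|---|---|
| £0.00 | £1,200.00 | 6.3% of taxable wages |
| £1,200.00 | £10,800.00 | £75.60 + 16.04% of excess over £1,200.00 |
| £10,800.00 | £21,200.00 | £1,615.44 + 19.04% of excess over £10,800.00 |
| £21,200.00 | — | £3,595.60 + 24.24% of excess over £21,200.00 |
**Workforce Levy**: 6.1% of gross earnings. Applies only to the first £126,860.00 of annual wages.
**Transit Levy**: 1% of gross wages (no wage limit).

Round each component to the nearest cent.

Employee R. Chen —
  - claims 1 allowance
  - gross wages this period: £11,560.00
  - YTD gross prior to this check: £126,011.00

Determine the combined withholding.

Income Tax: taxable = £11,560.00 − 1×£160.00 = £11,400.00
  £1,615.44 + 19.04% × (£11,400.00 − £10,800.00) = £1,615.44 + 19.04% × £600.00 = £1,729.68
Workforce Levy: cap £126,860.00 − YTD £126,011.00 = £849.00 subject; 6.1% × £849.00 = £51.79
Transit Levy: 1% × £11,560.00 = £115.60
Total: £1,729.68 + £51.79 + £115.60 = £1,897.07

£1,897.07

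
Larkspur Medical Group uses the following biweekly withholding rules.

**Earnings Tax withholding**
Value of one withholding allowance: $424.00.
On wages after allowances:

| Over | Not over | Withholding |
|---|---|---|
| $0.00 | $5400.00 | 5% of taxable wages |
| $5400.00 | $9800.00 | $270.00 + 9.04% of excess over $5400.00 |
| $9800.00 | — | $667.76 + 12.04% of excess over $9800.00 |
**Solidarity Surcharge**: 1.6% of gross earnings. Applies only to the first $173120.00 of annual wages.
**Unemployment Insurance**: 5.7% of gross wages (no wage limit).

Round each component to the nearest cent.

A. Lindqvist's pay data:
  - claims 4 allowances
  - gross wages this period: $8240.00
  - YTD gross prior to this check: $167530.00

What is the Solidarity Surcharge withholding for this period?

$89.44

Solidarity Surcharge: cap $173120.00 − YTD $167530.00 = $5590.00 subject; 1.6% × $5590.00 = $89.44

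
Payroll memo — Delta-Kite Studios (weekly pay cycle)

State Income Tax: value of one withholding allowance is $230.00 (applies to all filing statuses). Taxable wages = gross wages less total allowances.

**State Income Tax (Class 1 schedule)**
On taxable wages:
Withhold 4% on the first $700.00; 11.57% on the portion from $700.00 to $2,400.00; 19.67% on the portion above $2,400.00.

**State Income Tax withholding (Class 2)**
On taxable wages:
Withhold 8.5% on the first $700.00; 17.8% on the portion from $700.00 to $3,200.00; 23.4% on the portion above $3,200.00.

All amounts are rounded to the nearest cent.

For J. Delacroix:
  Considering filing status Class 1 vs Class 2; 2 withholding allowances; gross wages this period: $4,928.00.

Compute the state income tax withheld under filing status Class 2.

$801.21

State Income Tax (Class 2): taxable = $4,928.00 − 2×$230.00 = $4,468.00
  $504.50 + 23.4% × ($4,468.00 − $3,200.00) = $504.50 + 23.4% × $1,268.00 = $801.21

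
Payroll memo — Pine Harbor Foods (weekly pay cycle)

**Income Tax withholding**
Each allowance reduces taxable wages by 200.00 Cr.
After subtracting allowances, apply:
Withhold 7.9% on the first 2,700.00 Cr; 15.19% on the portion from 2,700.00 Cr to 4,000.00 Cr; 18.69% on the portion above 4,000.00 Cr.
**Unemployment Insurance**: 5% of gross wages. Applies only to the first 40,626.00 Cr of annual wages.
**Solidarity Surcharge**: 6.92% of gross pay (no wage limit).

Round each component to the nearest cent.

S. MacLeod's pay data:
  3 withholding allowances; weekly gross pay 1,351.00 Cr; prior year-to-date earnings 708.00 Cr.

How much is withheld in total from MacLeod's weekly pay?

Income Tax: taxable = 1,351.00 Cr − 3×200.00 Cr = 751.00 Cr
  7.9% × 751.00 Cr = 59.33 Cr
Unemployment Insurance: 5% × 1,351.00 Cr = 67.55 Cr
Solidarity Surcharge: 6.92% × 1,351.00 Cr = 93.49 Cr
Total: 59.33 Cr + 67.55 Cr + 93.49 Cr = 220.37 Cr

220.37 Cr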